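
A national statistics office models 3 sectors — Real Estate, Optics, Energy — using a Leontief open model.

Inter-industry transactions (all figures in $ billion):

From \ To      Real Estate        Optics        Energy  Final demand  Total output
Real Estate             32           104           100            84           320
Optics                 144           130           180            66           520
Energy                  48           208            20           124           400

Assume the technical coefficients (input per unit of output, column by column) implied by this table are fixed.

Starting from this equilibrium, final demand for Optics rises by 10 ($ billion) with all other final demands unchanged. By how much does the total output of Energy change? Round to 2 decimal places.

Δx_E = 12.70

Technical coefficients a_ij = z_ij / X_j:
  a_RR = 32/320 = 0.10, a_OR = 144/320 = 0.45, a_ER = 48/320 = 0.15
  a_RO = 104/520 = 0.20, a_OO = 130/520 = 0.25, a_EO = 208/520 = 0.40
  a_RE = 100/400 = 0.25, a_OE = 180/400 = 0.45, a_EE = 20/400 = 0.05
I − A =
  [   0.90    -0.20    -0.25]
  [  -0.45     0.75    -0.45]
  [  -0.15    -0.40     0.95]
Cofactors of I−A, C_ij = (−1)^(i+j)·(minor ij) (rows/columns in the sector order above):
  C_11 = (0.75)(0.95) − (-0.45)(-0.40) = 0.5325
  C_12 = −[(-0.45)(0.95) − (-0.45)(-0.15)] = 0.4950
  C_13 = (-0.45)(-0.40) − (0.75)(-0.15) = 0.2925
  C_21 = −[(-0.20)(0.95) − (-0.25)(-0.40)] = 0.2900
  C_22 = (0.90)(0.95) − (-0.25)(-0.15) = 0.8175
  C_23 = −[(0.90)(-0.40) − (-0.20)(-0.15)] = 0.3900
  C_31 = (-0.20)(-0.45) − (-0.25)(0.75) = 0.2775
  C_32 = −[(0.90)(-0.45) − (-0.25)(-0.45)] = 0.5175
  C_33 = (0.90)(0.75) − (-0.20)(-0.45) = 0.5850
det(I−A) = Σ_j (I−A)_1j·C_1j = (0.90)(0.5325) + (-0.20)(0.4950) + (-0.25)(0.2925) = 0.307125
adj(I−A) = Cᵀ =
  [ 0.5325   0.2900   0.2775]
  [ 0.4950   0.8175   0.5175]
  [ 0.2925   0.3900   0.5850]
(I − A)⁻¹ = adj(I−A) / det(I−A) ≈
  [   1.7338     0.9442     0.9035]
  [   1.6117     2.6618     1.6850]
  [   0.9524     1.2698     1.9048]
Δx = (I − A)⁻¹ Δd with Δd having +10 in the Optics component and 0 elsewhere.
So Δx_E = L_EO · (+10), where L_EO = adj(I−A)_EO / det(I−A) = 0.3900 / 0.307125.
Δx_E = 0.3900 × (+10) / 0.307125 = 3.90 / 0.307125 ≈ 12.70.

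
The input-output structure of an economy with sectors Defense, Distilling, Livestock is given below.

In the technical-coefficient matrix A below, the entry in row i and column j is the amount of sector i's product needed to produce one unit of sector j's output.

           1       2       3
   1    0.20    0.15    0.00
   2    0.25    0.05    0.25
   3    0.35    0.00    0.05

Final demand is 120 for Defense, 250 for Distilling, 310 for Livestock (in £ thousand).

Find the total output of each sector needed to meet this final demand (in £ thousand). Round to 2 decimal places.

I − A =
  [   0.80    -0.15     0.00]
  [  -0.25     0.95    -0.25]
  [  -0.35     0.00     0.95]
Cofactors of I−A, C_ij = (−1)^(i+j)·(minor ij) (rows/columns in the sector order above):
  C_11 = (0.95)(0.95) − (-0.25)(0.00) = 0.9025
  C_12 = −[(-0.25)(0.95) − (-0.25)(-0.35)] = 0.3250
  C_13 = (-0.25)(0.00) − (0.95)(-0.35) = 0.3325
  C_21 = −[(-0.15)(0.95) − (0.00)(0.00)] = 0.1425
  C_22 = (0.80)(0.95) − (0.00)(-0.35) = 0.7600
  C_23 = −[(0.80)(0.00) − (-0.15)(-0.35)] = 0.0525
  C_31 = (-0.15)(-0.25) − (0.00)(0.95) = 0.0375
  C_32 = −[(0.80)(-0.25) − (0.00)(-0.25)] = 0.2000
  C_33 = (0.80)(0.95) − (-0.15)(-0.25) = 0.7225
det(I−A) = Σ_j (I−A)_1j·C_1j = (0.80)(0.9025) + (-0.15)(0.3250) + (0.00)(0.3325) = 0.67325
adj(I−A) = Cᵀ =
  [ 0.9025   0.1425   0.0375]
  [ 0.3250   0.7600   0.2000]
  [ 0.3325   0.0525   0.7225]
(I − A)⁻¹ = adj(I−A) / det(I−A) ≈
  [   1.3405     0.2117     0.0557]
  [   0.4827     1.1289     0.2971]
  [   0.4939     0.0780     1.0732]
x = (I − A)⁻¹ d = adj(I−A)·d / det(I−A), with det(I−A) = 0.67325:
  x_1 = (0.9025·120 + 0.1425·250 + 0.0375·310) / 0.67325 = 155.55 / 0.67325 ≈ 231.04
  x_2 = (0.3250·120 + 0.7600·250 + 0.2000·310) / 0.67325 = 291.00 / 0.67325 ≈ 432.23
  x_3 = (0.3325·120 + 0.0525·250 + 0.7225·310) / 0.67325 = 277.00 / 0.67325 ≈ 411.44

x_1 = 231.04, x_2 = 432.23, x_3 = 411.44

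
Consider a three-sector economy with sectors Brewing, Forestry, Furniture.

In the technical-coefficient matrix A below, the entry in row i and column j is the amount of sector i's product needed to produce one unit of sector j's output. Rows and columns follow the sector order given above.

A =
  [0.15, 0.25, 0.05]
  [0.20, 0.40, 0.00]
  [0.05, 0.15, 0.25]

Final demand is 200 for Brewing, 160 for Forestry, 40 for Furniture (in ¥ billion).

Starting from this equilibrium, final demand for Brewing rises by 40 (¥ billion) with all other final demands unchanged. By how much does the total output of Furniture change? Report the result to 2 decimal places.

Δx_3 = 7.02

I − A =
  [   0.85    -0.25    -0.05]
  [  -0.20     0.60     0.00]
  [  -0.05    -0.15     0.75]
Cofactors of I−A, C_ij = (−1)^(i+j)·(minor ij) (rows/columns in the sector order above):
  C_11 = (0.60)(0.75) − (0.00)(-0.15) = 0.4500
  C_12 = −[(-0.20)(0.75) − (0.00)(-0.05)] = 0.1500
  C_13 = (-0.20)(-0.15) − (0.60)(-0.05) = 0.0600
  C_21 = −[(-0.25)(0.75) − (-0.05)(-0.15)] = 0.1950
  C_22 = (0.85)(0.75) − (-0.05)(-0.05) = 0.6350
  C_23 = −[(0.85)(-0.15) − (-0.25)(-0.05)] = 0.1400
  C_31 = (-0.25)(0.00) − (-0.05)(0.60) = 0.0300
  C_32 = −[(0.85)(0.00) − (-0.05)(-0.20)] = 0.0100
  C_33 = (0.85)(0.60) − (-0.25)(-0.20) = 0.4600
det(I−A) = Σ_j (I−A)_1j·C_1j = (0.85)(0.4500) + (-0.25)(0.1500) + (-0.05)(0.0600) = 0.3420
adj(I−A) = Cᵀ =
  [ 0.4500   0.1950   0.0300]
  [ 0.1500   0.6350   0.0100]
  [ 0.0600   0.1400   0.4600]
(I − A)⁻¹ = adj(I−A) / det(I−A) ≈
  [   1.3158     0.5702     0.0877]
  [   0.4386     1.8567     0.0292]
  [   0.1754     0.4094     1.3450]
Δx = (I − A)⁻¹ Δd with Δd having +40 in the Brewing component and 0 elsewhere.
So Δx_3 = L_31 · (+40), where L_31 = adj(I−A)_31 / det(I−A) = 0.0600 / 0.3420.
Δx_3 = 0.0600 × (+40) / 0.3420 = 2.40 / 0.3420 ≈ 7.02.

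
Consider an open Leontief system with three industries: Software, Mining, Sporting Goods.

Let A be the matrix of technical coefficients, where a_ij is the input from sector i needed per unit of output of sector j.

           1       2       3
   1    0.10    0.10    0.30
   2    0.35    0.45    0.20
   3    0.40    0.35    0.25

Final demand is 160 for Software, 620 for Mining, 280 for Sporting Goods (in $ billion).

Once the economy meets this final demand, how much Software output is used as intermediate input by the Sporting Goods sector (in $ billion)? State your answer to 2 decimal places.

z_13 = 707.21

I − A =
  [   0.90    -0.10    -0.30]
  [  -0.35     0.55    -0.20]
  [  -0.40    -0.35     0.75]
Cofactors of I−A, C_ij = (−1)^(i+j)·(minor ij) (rows/columns in the sector order above):
  C_11 = (0.55)(0.75) − (-0.20)(-0.35) = 0.3425
  C_12 = −[(-0.35)(0.75) − (-0.20)(-0.40)] = 0.3425
  C_13 = (-0.35)(-0.35) − (0.55)(-0.40) = 0.3425
  C_21 = −[(-0.10)(0.75) − (-0.30)(-0.35)] = 0.1800
  C_22 = (0.90)(0.75) − (-0.30)(-0.40) = 0.5550
  C_23 = −[(0.90)(-0.35) − (-0.10)(-0.40)] = 0.3550
  C_31 = (-0.10)(-0.20) − (-0.30)(0.55) = 0.1850
  C_32 = −[(0.90)(-0.20) − (-0.30)(-0.35)] = 0.2850
  C_33 = (0.90)(0.55) − (-0.10)(-0.35) = 0.4600
det(I−A) = Σ_j (I−A)_1j·C_1j = (0.90)(0.3425) + (-0.10)(0.3425) + (-0.30)(0.3425) = 0.17125
adj(I−A) = Cᵀ =
  [ 0.3425   0.1800   0.1850]
  [ 0.3425   0.5550   0.2850]
  [ 0.3425   0.3550   0.4600]
(I − A)⁻¹ = adj(I−A) / det(I−A) ≈
  [   2.0000     1.0511     1.0803]
  [   2.0000     3.2409     1.6642]
  [   2.0000     2.0730     2.6861]
First solve x = (I − A)⁻¹ d = adj(I−A)·d / det(I−A); in particular x_3 = (0.3425·160 + 0.3550·620 + 0.4600·280) / 0.17125 = 403.70 / 0.17125 ≈ 2357.3723.
Intermediate flow from 1 to 3: z_13 = a_13 · x_3 = 0.30 × 403.70 / 0.17125 = 121.11 / 0.17125 ≈ 707.21.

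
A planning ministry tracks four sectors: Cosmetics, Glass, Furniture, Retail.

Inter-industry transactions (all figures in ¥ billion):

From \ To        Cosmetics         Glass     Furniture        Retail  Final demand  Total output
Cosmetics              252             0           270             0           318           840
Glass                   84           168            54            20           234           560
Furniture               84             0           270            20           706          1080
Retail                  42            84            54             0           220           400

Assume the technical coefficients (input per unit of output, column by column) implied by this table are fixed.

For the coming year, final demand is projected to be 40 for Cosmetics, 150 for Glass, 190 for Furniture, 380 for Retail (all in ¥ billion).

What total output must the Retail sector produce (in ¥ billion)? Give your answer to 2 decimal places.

Technical coefficients a_ij = z_ij / X_j:
  a_11 = 252/840 = 0.30, a_21 = 84/840 = 0.10, a_31 = 84/840 = 0.10, a_41 = 42/840 = 0.05
  a_12 = 0/560 = 0.00, a_22 = 168/560 = 0.30, a_32 = 0/560 = 0.00, a_42 = 84/560 = 0.15
  a_13 = 270/1080 = 0.25, a_23 = 54/1080 = 0.05, a_33 = 270/1080 = 0.25, a_43 = 54/1080 = 0.05
  a_14 = 0/400 = 0.00, a_24 = 20/400 = 0.05, a_34 = 20/400 = 0.05, a_44 = 0/400 = 0.00
I − A =
  [   0.70     0.00    -0.25     0.00]
  [  -0.10     0.70    -0.05    -0.05]
  [  -0.10     0.00     0.75    -0.05]
  [  -0.05    -0.15    -0.05     1.00]
Compute the cofactors C_ij = (−1)^(i+j)·(3×3 minor ij) of I−A; the adjugate is their transpose:
adj(I−A) = Cᵀ =
  [ 0.517250   0.001875   0.173125   0.008750]
  [ 0.082000   0.497625   0.062375   0.028000]
  [ 0.071750   0.005250   0.484750   0.024500]
  [ 0.041750   0.075000   0.042250   0.350000]
det(I−A) = Σ_j (I−A)_1j·C_1j = (0.70)(0.517250) + (0.00)(0.082000) + (-0.25)(0.071750) + (0.00)(0.041750) = 0.3441375
(I − A)⁻¹ = adj(I−A) / det(I−A) ≈
  [   1.5030     0.0054     0.5031     0.0254]
  [   0.2383     1.4460     0.1813     0.0814]
  [   0.2085     0.0153     1.4086     0.0712]
  [   0.1213     0.2179     0.1228     1.0170]
x = (I − A)⁻¹ d = adj(I−A)·d / det(I−A), with det(I−A) = 0.3441375:
  x_1 = (0.517250·40 + 0.001875·150 + 0.173125·190 + 0.008750·380) / 0.3441375 = 57.19 / 0.3441375 ≈ 166.18
  x_2 = (0.082000·40 + 0.497625·150 + 0.062375·190 + 0.028000·380) / 0.3441375 = 100.415 / 0.3441375 ≈ 291.79
  x_3 = (0.071750·40 + 0.005250·150 + 0.484750·190 + 0.024500·380) / 0.3441375 = 105.07 / 0.3441375 ≈ 305.31
  x_4 = (0.041750·40 + 0.075000·150 + 0.042250·190 + 0.350000·380) / 0.3441375 = 153.9475 / 0.3441375 ≈ 447.34

x_4 = 447.34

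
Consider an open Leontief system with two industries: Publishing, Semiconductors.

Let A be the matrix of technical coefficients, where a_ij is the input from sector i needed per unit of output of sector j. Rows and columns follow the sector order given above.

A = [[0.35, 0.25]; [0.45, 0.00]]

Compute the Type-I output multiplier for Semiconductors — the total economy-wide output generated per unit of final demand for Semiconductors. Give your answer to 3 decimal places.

m_S = 1.674

I − A =
  [   0.65    -0.25]
  [  -0.45     1.00]
det(I−A) = (0.65)(1.00) − (-0.25)(-0.45) = 0.5375
adj(I−A) = [[1.00, 0.25], [0.45, 0.65]]
(I − A)⁻¹ = adj(I−A) / det(I−A) ≈
  [   1.8605     0.4651]
  [   0.8372     1.2093]
The output multiplier for sector j is the column-j sum of the Leontief inverse (I − A)⁻¹ = adj(I−A) / det(I−A).
Column S of adj(I−A): (0.25, 0.65); det(I−A) = 0.5375.
m_S = (0.25 + 0.65) / 0.5375 = 0.90 / 0.5375 ≈ 1.674.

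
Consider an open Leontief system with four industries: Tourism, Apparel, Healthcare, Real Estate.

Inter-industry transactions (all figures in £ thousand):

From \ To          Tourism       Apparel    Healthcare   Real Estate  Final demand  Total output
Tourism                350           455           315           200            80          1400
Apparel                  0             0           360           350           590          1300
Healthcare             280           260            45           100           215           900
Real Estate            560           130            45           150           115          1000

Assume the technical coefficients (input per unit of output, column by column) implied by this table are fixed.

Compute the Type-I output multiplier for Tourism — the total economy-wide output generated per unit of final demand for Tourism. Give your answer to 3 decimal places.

Technical coefficients a_ij = z_ij / X_j:
  a_TT = 350/1400 = 0.25, a_AT = 0/1400 = 0.00, a_HT = 280/1400 = 0.20, a_RT = 560/1400 = 0.40
  a_TA = 455/1300 = 0.35, a_AA = 0/1300 = 0.00, a_HA = 260/1300 = 0.20, a_RA = 130/1300 = 0.10
  a_TH = 315/900 = 0.35, a_AH = 360/900 = 0.40, a_HH = 45/900 = 0.05, a_RH = 45/900 = 0.05
  a_TR = 200/1000 = 0.20, a_AR = 350/1000 = 0.35, a_HR = 100/1000 = 0.10, a_RR = 150/1000 = 0.15
I − A =
  [   0.75    -0.35    -0.35    -0.20]
  [   0.00     1.00    -0.40    -0.35]
  [  -0.20    -0.20     0.95    -0.10]
  [  -0.40    -0.10    -0.05     0.85]
Compute the cofactors C_ij = (−1)^(i+j)·(3×3 minor ij) of I−A; the adjugate is their transpose:
adj(I−A) = Cᵀ =
  [ 0.693750   0.364875   0.428375   0.363875]
  [ 0.220500   0.450375   0.285125   0.270875]
  [ 0.231000   0.196500   0.482250   0.192000]
  [ 0.366000   0.236250   0.263500   0.554500]
det(I−A) = Σ_j (I−A)_1j·C_1j = (0.75)(0.693750) + (-0.35)(0.220500) + (-0.35)(0.231000) + (-0.20)(0.366000) = 0.2890875
(I − A)⁻¹ = adj(I−A) / det(I−A) ≈
  [   2.3998     1.2622     1.4818     1.2587]
  [   0.7627     1.5579     0.9863     0.9370]
  [   0.7991     0.6797     1.6682     0.6642]
  [   1.2661     0.8172     0.9115     1.9181]
The output multiplier for sector j is the column-j sum of the Leontief inverse (I − A)⁻¹ = adj(I−A) / det(I−A).
Column T of adj(I−A): (0.693750, 0.220500, 0.231000, 0.366000); det(I−A) = 0.2890875.
m_T = (0.693750 + 0.220500 + 0.231000 + 0.366000) / 0.2890875 = 1.51125 / 0.2890875 ≈ 5.228.

m_T = 5.228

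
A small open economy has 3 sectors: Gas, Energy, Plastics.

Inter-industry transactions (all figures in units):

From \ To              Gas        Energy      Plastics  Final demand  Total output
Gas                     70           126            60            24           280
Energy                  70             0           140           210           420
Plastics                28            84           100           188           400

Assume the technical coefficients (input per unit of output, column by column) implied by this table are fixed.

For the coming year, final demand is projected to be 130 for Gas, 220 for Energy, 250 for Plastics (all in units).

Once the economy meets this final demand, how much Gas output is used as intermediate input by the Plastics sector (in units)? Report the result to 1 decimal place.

z_GP = 81.2

Technical coefficients a_ij = z_ij / X_j:
  a_GG = 70/280 = 0.25, a_EG = 70/280 = 0.25, a_PG = 28/280 = 0.10
  a_GE = 126/420 = 0.30, a_EE = 0/420 = 0.00, a_PE = 84/420 = 0.20
  a_GP = 60/400 = 0.15, a_EP = 140/400 = 0.35, a_PP = 100/400 = 0.25
I − A =
  [   0.75    -0.30    -0.15]
  [  -0.25     1.00    -0.35]
  [  -0.10    -0.20     0.75]
Cofactors of I−A, C_ij = (−1)^(i+j)·(minor ij) (rows/columns in the sector order above):
  C_11 = (1.00)(0.75) − (-0.35)(-0.20) = 0.6800
  C_12 = −[(-0.25)(0.75) − (-0.35)(-0.10)] = 0.2225
  C_13 = (-0.25)(-0.20) − (1.00)(-0.10) = 0.1500
  C_21 = −[(-0.30)(0.75) − (-0.15)(-0.20)] = 0.2550
  C_22 = (0.75)(0.75) − (-0.15)(-0.10) = 0.5475
  C_23 = −[(0.75)(-0.20) − (-0.30)(-0.10)] = 0.1800
  C_31 = (-0.30)(-0.35) − (-0.15)(1.00) = 0.2550
  C_32 = −[(0.75)(-0.35) − (-0.15)(-0.25)] = 0.3000
  C_33 = (0.75)(1.00) − (-0.30)(-0.25) = 0.6750
det(I−A) = Σ_j (I−A)_1j·C_1j = (0.75)(0.6800) + (-0.30)(0.2225) + (-0.15)(0.1500) = 0.42075
adj(I−A) = Cᵀ =
  [ 0.6800   0.2550   0.2550]
  [ 0.2225   0.5475   0.3000]
  [ 0.1500   0.1800   0.6750]
(I − A)⁻¹ = adj(I−A) / det(I−A) ≈
  [   1.6162     0.6061     0.6061]
  [   0.5288     1.3012     0.7130]
  [   0.3565     0.4278     1.6043]
First solve x = (I − A)⁻¹ d = adj(I−A)·d / det(I−A); in particular x_P = (0.1500·130 + 0.1800·220 + 0.6750·250) / 0.42075 = 227.85 / 0.42075 ≈ 541.533.
Intermediate flow from G to P: z_GP = a_GP · x_P = 0.15 × 227.85 / 0.42075 = 34.1775 / 0.42075 ≈ 81.2.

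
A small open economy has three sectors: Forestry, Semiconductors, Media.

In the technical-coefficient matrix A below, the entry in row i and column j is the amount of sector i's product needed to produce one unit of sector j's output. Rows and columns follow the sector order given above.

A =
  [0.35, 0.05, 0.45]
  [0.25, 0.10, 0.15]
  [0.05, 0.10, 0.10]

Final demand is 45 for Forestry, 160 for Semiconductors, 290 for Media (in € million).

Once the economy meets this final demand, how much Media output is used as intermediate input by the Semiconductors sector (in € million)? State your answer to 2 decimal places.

I − A =
  [   0.65    -0.05    -0.45]
  [  -0.25     0.90    -0.15]
  [  -0.05    -0.10     0.90]
Cofactors of I−A, C_ij = (−1)^(i+j)·(minor ij) (rows/columns in the sector order above):
  C_11 = (0.90)(0.90) − (-0.15)(-0.10) = 0.7950
  C_12 = −[(-0.25)(0.90) − (-0.15)(-0.05)] = 0.2325
  C_13 = (-0.25)(-0.10) − (0.90)(-0.05) = 0.0700
  C_21 = −[(-0.05)(0.90) − (-0.45)(-0.10)] = 0.0900
  C_22 = (0.65)(0.90) − (-0.45)(-0.05) = 0.5625
  C_23 = −[(0.65)(-0.10) − (-0.05)(-0.05)] = 0.0675
  C_31 = (-0.05)(-0.15) − (-0.45)(0.90) = 0.4125
  C_32 = −[(0.65)(-0.15) − (-0.45)(-0.25)] = 0.2100
  C_33 = (0.65)(0.90) − (-0.05)(-0.25) = 0.5725
det(I−A) = Σ_j (I−A)_1j·C_1j = (0.65)(0.7950) + (-0.05)(0.2325) + (-0.45)(0.0700) = 0.473625
adj(I−A) = Cᵀ =
  [ 0.7950   0.0900   0.4125]
  [ 0.2325   0.5625   0.2100]
  [ 0.0700   0.0675   0.5725]
(I − A)⁻¹ = adj(I−A) / det(I−A) ≈
  [   1.6785     0.1900     0.8709]
  [   0.4909     1.1876     0.4434]
  [   0.1478     0.1425     1.2088]
First solve x = (I − A)⁻¹ d = adj(I−A)·d / det(I−A); in particular x_2 = (0.2325·45 + 0.5625·160 + 0.2100·290) / 0.473625 = 161.3625 / 0.473625 ≈ 340.6968.
Intermediate flow from 3 to 2: z_32 = a_32 · x_2 = 0.10 × 161.3625 / 0.473625 = 16.13625 / 0.473625 ≈ 34.07.

z_32 = 34.07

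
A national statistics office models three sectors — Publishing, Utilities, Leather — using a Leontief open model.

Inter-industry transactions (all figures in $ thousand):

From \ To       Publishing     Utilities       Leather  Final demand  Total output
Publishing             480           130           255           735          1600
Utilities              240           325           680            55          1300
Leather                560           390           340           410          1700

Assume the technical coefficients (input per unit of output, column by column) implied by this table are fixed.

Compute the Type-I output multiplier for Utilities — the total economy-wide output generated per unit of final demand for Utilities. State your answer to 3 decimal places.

Technical coefficients a_ij = z_ij / X_j:
  a_PP = 480/1600 = 0.30, a_UP = 240/1600 = 0.15, a_LP = 560/1600 = 0.35
  a_PU = 130/1300 = 0.10, a_UU = 325/1300 = 0.25, a_LU = 390/1300 = 0.30
  a_PL = 255/1700 = 0.15, a_UL = 680/1700 = 0.40, a_LL = 340/1700 = 0.20
I − A =
  [   0.70    -0.10    -0.15]
  [  -0.15     0.75    -0.40]
  [  -0.35    -0.30     0.80]
Cofactors of I−A, C_ij = (−1)^(i+j)·(minor ij) (rows/columns in the sector order above):
  C_11 = (0.75)(0.80) − (-0.40)(-0.30) = 0.4800
  C_12 = −[(-0.15)(0.80) − (-0.40)(-0.35)] = 0.2600
  C_13 = (-0.15)(-0.30) − (0.75)(-0.35) = 0.3075
  C_21 = −[(-0.10)(0.80) − (-0.15)(-0.30)] = 0.1250
  C_22 = (0.70)(0.80) − (-0.15)(-0.35) = 0.5075
  C_23 = −[(0.70)(-0.30) − (-0.10)(-0.35)] = 0.2450
  C_31 = (-0.10)(-0.40) − (-0.15)(0.75) = 0.1525
  C_32 = −[(0.70)(-0.40) − (-0.15)(-0.15)] = 0.3025
  C_33 = (0.70)(0.75) − (-0.10)(-0.15) = 0.5100
det(I−A) = Σ_j (I−A)_1j·C_1j = (0.70)(0.4800) + (-0.10)(0.2600) + (-0.15)(0.3075) = 0.263875
adj(I−A) = Cᵀ =
  [ 0.4800   0.1250   0.1525]
  [ 0.2600   0.5075   0.3025]
  [ 0.3075   0.2450   0.5100]
(I − A)⁻¹ = adj(I−A) / det(I−A) ≈
  [   1.8190     0.4737     0.5779]
  [   0.9853     1.9233     1.1464]
  [   1.1653     0.9285     1.9327]
The output multiplier for sector j is the column-j sum of the Leontief inverse (I − A)⁻¹ = adj(I−A) / det(I−A).
Column U of adj(I−A): (0.1250, 0.5075, 0.2450); det(I−A) = 0.263875.
m_U = (0.1250 + 0.5075 + 0.2450) / 0.263875 = 0.8775 / 0.263875 ≈ 3.325.

m_U = 3.325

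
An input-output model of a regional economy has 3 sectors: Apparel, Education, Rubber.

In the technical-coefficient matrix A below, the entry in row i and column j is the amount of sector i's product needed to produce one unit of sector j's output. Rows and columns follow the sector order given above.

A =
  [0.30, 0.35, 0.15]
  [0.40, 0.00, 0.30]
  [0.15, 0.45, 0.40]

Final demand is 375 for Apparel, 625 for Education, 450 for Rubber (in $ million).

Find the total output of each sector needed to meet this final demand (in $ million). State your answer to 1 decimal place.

I − A =
  [   0.70    -0.35    -0.15]
  [  -0.40     1.00    -0.30]
  [  -0.15    -0.45     0.60]
Cofactors of I−A, C_ij = (−1)^(i+j)·(minor ij) (rows/columns in the sector order above):
  C_11 = (1.00)(0.60) − (-0.30)(-0.45) = 0.4650
  C_12 = −[(-0.40)(0.60) − (-0.30)(-0.15)] = 0.2850
  C_13 = (-0.40)(-0.45) − (1.00)(-0.15) = 0.3300
  C_21 = −[(-0.35)(0.60) − (-0.15)(-0.45)] = 0.2775
  C_22 = (0.70)(0.60) − (-0.15)(-0.15) = 0.3975
  C_23 = −[(0.70)(-0.45) − (-0.35)(-0.15)] = 0.3675
  C_31 = (-0.35)(-0.30) − (-0.15)(1.00) = 0.2550
  C_32 = −[(0.70)(-0.30) − (-0.15)(-0.40)] = 0.2700
  C_33 = (0.70)(1.00) − (-0.35)(-0.40) = 0.5600
det(I−A) = Σ_j (I−A)_1j·C_1j = (0.70)(0.4650) + (-0.35)(0.2850) + (-0.15)(0.3300) = 0.17625
adj(I−A) = Cᵀ =
  [ 0.4650   0.2775   0.2550]
  [ 0.2850   0.3975   0.2700]
  [ 0.3300   0.3675   0.5600]
(I − A)⁻¹ = adj(I−A) / det(I−A) ≈
  [   2.6383     1.5745     1.4468]
  [   1.6170     2.2553     1.5319]
  [   1.8723     2.0851     3.1773]
x = (I − A)⁻¹ d = adj(I−A)·d / det(I−A), with det(I−A) = 0.17625:
  x_1 = (0.4650·375 + 0.2775·625 + 0.2550·450) / 0.17625 = 462.5625 / 0.17625 ≈ 2624.5
  x_2 = (0.2850·375 + 0.3975·625 + 0.2700·450) / 0.17625 = 476.8125 / 0.17625 ≈ 2705.3
  x_3 = (0.3300·375 + 0.3675·625 + 0.5600·450) / 0.17625 = 605.4375 / 0.17625 ≈ 3435.1

x_1 = 2624.5, x_2 = 2705.3, x_3 = 3435.1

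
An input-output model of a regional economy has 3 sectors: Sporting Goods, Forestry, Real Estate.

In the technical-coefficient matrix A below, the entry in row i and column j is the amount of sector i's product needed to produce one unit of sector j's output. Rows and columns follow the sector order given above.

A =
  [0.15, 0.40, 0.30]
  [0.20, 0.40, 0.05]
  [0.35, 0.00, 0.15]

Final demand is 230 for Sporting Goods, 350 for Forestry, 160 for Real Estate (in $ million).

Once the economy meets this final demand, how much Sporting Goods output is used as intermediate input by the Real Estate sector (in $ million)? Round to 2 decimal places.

I − A =
  [   0.85    -0.40    -0.30]
  [  -0.20     0.60    -0.05]
  [  -0.35     0.00     0.85]
Cofactors of I−A, C_ij = (−1)^(i+j)·(minor ij) (rows/columns in the sector order above):
  C_11 = (0.60)(0.85) − (-0.05)(0.00) = 0.5100
  C_12 = −[(-0.20)(0.85) − (-0.05)(-0.35)] = 0.1875
  C_13 = (-0.20)(0.00) − (0.60)(-0.35) = 0.2100
  C_21 = −[(-0.40)(0.85) − (-0.30)(0.00)] = 0.3400
  C_22 = (0.85)(0.85) − (-0.30)(-0.35) = 0.6175
  C_23 = −[(0.85)(0.00) − (-0.40)(-0.35)] = 0.1400
  C_31 = (-0.40)(-0.05) − (-0.30)(0.60) = 0.2000
  C_32 = −[(0.85)(-0.05) − (-0.30)(-0.20)] = 0.1025
  C_33 = (0.85)(0.60) − (-0.40)(-0.20) = 0.4300
det(I−A) = Σ_j (I−A)_1j·C_1j = (0.85)(0.5100) + (-0.40)(0.1875) + (-0.30)(0.2100) = 0.2955
adj(I−A) = Cᵀ =
  [ 0.5100   0.3400   0.2000]
  [ 0.1875   0.6175   0.1025]
  [ 0.2100   0.1400   0.4300]
(I − A)⁻¹ = adj(I−A) / det(I−A) ≈
  [   1.7259     1.1506     0.6768]
  [   0.6345     2.0897     0.3469]
  [   0.7107     0.4738     1.4552]
First solve x = (I − A)⁻¹ d = adj(I−A)·d / det(I−A); in particular x_R = (0.2100·230 + 0.1400·350 + 0.4300·160) / 0.2955 = 166.10 / 0.2955 ≈ 562.0981.
Intermediate flow from S to R: z_SR = a_SR · x_R = 0.30 × 166.10 / 0.2955 = 49.83 / 0.2955 ≈ 168.63.

z_SR = 168.63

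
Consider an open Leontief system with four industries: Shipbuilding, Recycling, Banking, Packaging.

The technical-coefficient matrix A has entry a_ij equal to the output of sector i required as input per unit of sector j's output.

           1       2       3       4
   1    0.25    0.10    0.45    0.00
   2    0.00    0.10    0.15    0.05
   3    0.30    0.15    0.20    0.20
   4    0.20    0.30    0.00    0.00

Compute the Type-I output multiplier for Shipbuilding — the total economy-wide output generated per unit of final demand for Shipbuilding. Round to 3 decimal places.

m_1 = 3.263

I − A =
  [   0.75    -0.10    -0.45     0.00]
  [   0.00     0.90    -0.15    -0.05]
  [  -0.30    -0.15     0.80    -0.20]
  [  -0.20    -0.30     0.00     1.00]
Compute the cofactors C_ij = (−1)^(i+j)·(3×3 minor ij) of I−A; the adjugate is their transpose:
adj(I−A) = Cᵀ =
  [ 0.676500   0.174500   0.413250   0.091375]
  [ 0.059000   0.447000   0.117000   0.045750]
  [ 0.303000   0.191500   0.662750   0.142125]
  [ 0.153000   0.169000   0.117750   0.397125]
det(I−A) = Σ_j (I−A)_1j·C_1j = (0.75)(0.676500) + (-0.10)(0.059000) + (-0.45)(0.303000) + (0.00)(0.153000) = 0.365125
(I − A)⁻¹ = adj(I−A) / det(I−A) ≈
  [   1.8528     0.4779     1.1318     0.2503]
  [   0.1616     1.2242     0.3204     0.1253]
  [   0.8299     0.5245     1.8151     0.3893]
  [   0.4190     0.4629     0.3225     1.0876]
The output multiplier for sector j is the column-j sum of the Leontief inverse (I − A)⁻¹ = adj(I−A) / det(I−A).
Column 1 of adj(I−A): (0.676500, 0.059000, 0.303000, 0.153000); det(I−A) = 0.365125.
m_1 = (0.676500 + 0.059000 + 0.303000 + 0.153000) / 0.365125 = 1.1915 / 0.365125 ≈ 3.263.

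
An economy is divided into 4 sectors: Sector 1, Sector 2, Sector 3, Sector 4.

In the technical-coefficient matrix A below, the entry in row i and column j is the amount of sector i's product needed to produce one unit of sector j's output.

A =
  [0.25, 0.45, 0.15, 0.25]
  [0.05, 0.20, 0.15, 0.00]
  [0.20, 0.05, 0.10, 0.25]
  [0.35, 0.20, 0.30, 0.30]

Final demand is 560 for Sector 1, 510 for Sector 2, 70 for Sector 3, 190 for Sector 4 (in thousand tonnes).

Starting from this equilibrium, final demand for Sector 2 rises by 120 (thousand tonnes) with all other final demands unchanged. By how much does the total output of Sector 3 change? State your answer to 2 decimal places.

I − A =
  [   0.75    -0.45    -0.15    -0.25]
  [  -0.05     0.80    -0.15     0.00]
  [  -0.20    -0.05     0.90    -0.25]
  [  -0.35    -0.20    -0.30     0.70]
Compute the cofactors C_ij = (−1)^(i+j)·(3×3 minor ij) of I−A; the adjugate is their transpose:
adj(I−A) = Cᵀ =
  [ 0.431250   0.311250   0.198750   0.225000]
  [ 0.061875   0.288375   0.074625   0.048750]
  [ 0.186250   0.171750   0.331750   0.185000]
  [ 0.313125   0.311625   0.262875   0.476250]
det(I−A) = Σ_j (I−A)_1j·C_1j = (0.75)(0.431250) + (-0.45)(0.061875) + (-0.15)(0.186250) + (-0.25)(0.313125) = 0.189375
(I − A)⁻¹ = adj(I−A) / det(I−A) ≈
  [   2.2772     1.6436     1.0495     1.1881]
  [   0.3267     1.5228     0.3941     0.2574]
  [   0.9835     0.9069     1.7518     0.9769]
  [   1.6535     1.6455     1.3881     2.5149]
Δx = (I − A)⁻¹ Δd with Δd having +120 in the Sector 2 component and 0 elsewhere.
So Δx_3 = L_32 · (+120), where L_32 = adj(I−A)_32 / det(I−A) = 0.171750 / 0.189375.
Δx_3 = 0.171750 × (+120) / 0.189375 = 20.61 / 0.189375 ≈ 108.83.

Δx_3 = 108.83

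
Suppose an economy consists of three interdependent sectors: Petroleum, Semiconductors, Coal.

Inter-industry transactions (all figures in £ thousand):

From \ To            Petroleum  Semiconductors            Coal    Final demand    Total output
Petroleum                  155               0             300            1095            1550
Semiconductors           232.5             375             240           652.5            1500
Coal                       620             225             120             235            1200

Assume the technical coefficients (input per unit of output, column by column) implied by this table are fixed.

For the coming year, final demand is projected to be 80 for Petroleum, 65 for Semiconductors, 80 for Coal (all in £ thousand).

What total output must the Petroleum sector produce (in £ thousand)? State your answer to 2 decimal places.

Technical coefficients a_ij = z_ij / X_j:
  a_PP = 155/1550 = 0.10, a_SP = 232.5/1550 = 0.15, a_CP = 620/1550 = 0.40
  a_PS = 0/1500 = 0.00, a_SS = 375/1500 = 0.25, a_CS = 225/1500 = 0.15
  a_PC = 300/1200 = 0.25, a_SC = 240/1200 = 0.20, a_CC = 120/1200 = 0.10
I − A =
  [   0.90     0.00    -0.25]
  [  -0.15     0.75    -0.20]
  [  -0.40    -0.15     0.90]
Cofactors of I−A, C_ij = (−1)^(i+j)·(minor ij) (rows/columns in the sector order above):
  C_11 = (0.75)(0.90) − (-0.20)(-0.15) = 0.6450
  C_12 = −[(-0.15)(0.90) − (-0.20)(-0.40)] = 0.2150
  C_13 = (-0.15)(-0.15) − (0.75)(-0.40) = 0.3225
  C_21 = −[(0.00)(0.90) − (-0.25)(-0.15)] = 0.0375
  C_22 = (0.90)(0.90) − (-0.25)(-0.40) = 0.7100
  C_23 = −[(0.90)(-0.15) − (0.00)(-0.40)] = 0.1350
  C_31 = (0.00)(-0.20) − (-0.25)(0.75) = 0.1875
  C_32 = −[(0.90)(-0.20) − (-0.25)(-0.15)] = 0.2175
  C_33 = (0.90)(0.75) − (0.00)(-0.15) = 0.6750
det(I−A) = Σ_j (I−A)_1j·C_1j = (0.90)(0.6450) + (0.00)(0.2150) + (-0.25)(0.3225) = 0.499875
adj(I−A) = Cᵀ =
  [ 0.6450   0.0375   0.1875]
  [ 0.2150   0.7100   0.2175]
  [ 0.3225   0.1350   0.6750]
(I − A)⁻¹ = adj(I−A) / det(I−A) ≈
  [   1.2903     0.0750     0.3751]
  [   0.4301     1.4204     0.4351]
  [   0.6452     0.2701     1.3503]
x = (I − A)⁻¹ d = adj(I−A)·d / det(I−A), with det(I−A) = 0.499875:
  x_P = (0.6450·80 + 0.0375·65 + 0.1875·80) / 0.499875 = 69.0375 / 0.499875 ≈ 138.11
  x_S = (0.2150·80 + 0.7100·65 + 0.2175·80) / 0.499875 = 80.75 / 0.499875 ≈ 161.54
  x_C = (0.3225·80 + 0.1350·65 + 0.6750·80) / 0.499875 = 88.575 / 0.499875 ≈ 177.19

x_P = 138.11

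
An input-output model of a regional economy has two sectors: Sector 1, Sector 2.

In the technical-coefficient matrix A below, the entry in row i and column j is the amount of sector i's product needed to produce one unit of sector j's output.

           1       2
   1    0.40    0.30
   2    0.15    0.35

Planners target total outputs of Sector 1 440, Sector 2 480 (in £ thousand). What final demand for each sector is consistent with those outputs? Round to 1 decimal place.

I − A =
  [   0.60    -0.30]
  [  -0.15     0.65]
d = (I − A) x:
  d_1 = (+0.60)·440 + (-0.30)·480 = 120.0
  d_2 = (-0.15)·440 + (+0.65)·480 = 246.0

d_1 = 120.0, d_2 = 246.0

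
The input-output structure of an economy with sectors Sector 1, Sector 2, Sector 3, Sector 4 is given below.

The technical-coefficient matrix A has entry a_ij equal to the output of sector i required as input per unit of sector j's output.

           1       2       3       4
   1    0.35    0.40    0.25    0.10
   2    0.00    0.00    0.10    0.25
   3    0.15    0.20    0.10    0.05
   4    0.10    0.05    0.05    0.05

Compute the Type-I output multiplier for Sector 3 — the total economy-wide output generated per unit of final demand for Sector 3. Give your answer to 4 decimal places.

I − A =
  [   0.65    -0.40    -0.25    -0.10]
  [   0.00     1.00    -0.10    -0.25]
  [  -0.15    -0.20     0.90    -0.05]
  [  -0.10    -0.05    -0.05     0.95]
Compute the cofactors C_ij = (−1)^(i+j)·(3×3 minor ij) of I−A; the adjugate is their transpose:
adj(I−A) = Cᵀ =
  [ 0.819500   0.394625   0.282875   0.205000]
  [ 0.039125   0.507500   0.075125   0.141625]
  [ 0.150625   0.182875   0.589375   0.095000]
  [ 0.096250   0.077875   0.064750   0.528500]
det(I−A) = Σ_j (I−A)_1j·C_1j = (0.65)(0.819500) + (-0.40)(0.039125) + (-0.25)(0.150625) + (-0.10)(0.096250) = 0.46974375
(I − A)⁻¹ = adj(I−A) / det(I−A) ≈
  [   1.74457     0.84009     0.60219     0.43641]
  [   0.08329     1.08038     0.15993     0.30149]
  [   0.32065     0.38931     1.25467     0.20224]
  [   0.20490     0.16578     0.13784     1.12508]
The output multiplier for sector j is the column-j sum of the Leontief inverse (I − A)⁻¹ = adj(I−A) / det(I−A).
Column 3 of adj(I−A): (0.282875, 0.075125, 0.589375, 0.064750); det(I−A) = 0.46974375.
m_3 = (0.282875 + 0.075125 + 0.589375 + 0.064750) / 0.46974375 = 1.012125 / 0.46974375 ≈ 2.1546.

m_3 = 2.1546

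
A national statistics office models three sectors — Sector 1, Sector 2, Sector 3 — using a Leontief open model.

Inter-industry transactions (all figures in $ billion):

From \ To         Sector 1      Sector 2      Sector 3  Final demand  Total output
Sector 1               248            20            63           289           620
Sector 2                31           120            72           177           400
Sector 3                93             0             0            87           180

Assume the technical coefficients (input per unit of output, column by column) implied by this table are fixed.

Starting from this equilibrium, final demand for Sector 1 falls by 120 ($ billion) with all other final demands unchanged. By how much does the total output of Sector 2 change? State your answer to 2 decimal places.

Technical coefficients a_ij = z_ij / X_j:
  a_11 = 248/620 = 0.40, a_21 = 31/620 = 0.05, a_31 = 93/620 = 0.15
  a_12 = 20/400 = 0.05, a_22 = 120/400 = 0.30, a_32 = 0/400 = 0.00
  a_13 = 63/180 = 0.35, a_23 = 72/180 = 0.40, a_33 = 0/180 = 0.00
I − A =
  [   0.60    -0.05    -0.35]
  [  -0.05     0.70    -0.40]
  [  -0.15     0.00     1.00]
Cofactors of I−A, C_ij = (−1)^(i+j)·(minor ij) (rows/columns in the sector order above):
  C_11 = (0.70)(1.00) − (-0.40)(0.00) = 0.7000
  C_12 = −[(-0.05)(1.00) − (-0.40)(-0.15)] = 0.1100
  C_13 = (-0.05)(0.00) − (0.70)(-0.15) = 0.1050
  C_21 = −[(-0.05)(1.00) − (-0.35)(0.00)] = 0.0500
  C_22 = (0.60)(1.00) − (-0.35)(-0.15) = 0.5475
  C_23 = −[(0.60)(0.00) − (-0.05)(-0.15)] = 0.0075
  C_31 = (-0.05)(-0.40) − (-0.35)(0.70) = 0.2650
  C_32 = −[(0.60)(-0.40) − (-0.35)(-0.05)] = 0.2575
  C_33 = (0.60)(0.70) − (-0.05)(-0.05) = 0.4175
det(I−A) = Σ_j (I−A)_1j·C_1j = (0.60)(0.7000) + (-0.05)(0.1100) + (-0.35)(0.1050) = 0.37775
adj(I−A) = Cᵀ =
  [ 0.7000   0.0500   0.2650]
  [ 0.1100   0.5475   0.2575]
  [ 0.1050   0.0075   0.4175]
(I − A)⁻¹ = adj(I−A) / det(I−A) ≈
  [   1.8531     0.1324     0.7015]
  [   0.2912     1.4494     0.6817]
  [   0.2780     0.0199     1.1052]
Δx = (I − A)⁻¹ Δd with Δd having -120 in the Sector 1 component and 0 elsewhere.
So Δx_2 = L_21 · (-120), where L_21 = adj(I−A)_21 / det(I−A) = 0.1100 / 0.37775.
Δx_2 = 0.1100 × (-120) / 0.37775 = -13.20 / 0.37775 ≈ -34.94.

Δx_2 = -34.94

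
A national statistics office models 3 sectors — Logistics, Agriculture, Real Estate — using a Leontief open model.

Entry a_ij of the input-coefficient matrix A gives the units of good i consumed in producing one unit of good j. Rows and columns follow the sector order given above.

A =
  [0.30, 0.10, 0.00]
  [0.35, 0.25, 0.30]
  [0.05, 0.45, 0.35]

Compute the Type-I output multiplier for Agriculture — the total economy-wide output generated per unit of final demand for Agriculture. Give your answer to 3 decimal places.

I − A =
  [   0.70    -0.10     0.00]
  [  -0.35     0.75    -0.30]
  [  -0.05    -0.45     0.65]
Cofactors of I−A, C_ij = (−1)^(i+j)·(minor ij) (rows/columns in the sector order above):
  C_11 = (0.75)(0.65) − (-0.30)(-0.45) = 0.3525
  C_12 = −[(-0.35)(0.65) − (-0.30)(-0.05)] = 0.2425
  C_13 = (-0.35)(-0.45) − (0.75)(-0.05) = 0.1950
  C_21 = −[(-0.10)(0.65) − (0.00)(-0.45)] = 0.0650
  C_22 = (0.70)(0.65) − (0.00)(-0.05) = 0.4550
  C_23 = −[(0.70)(-0.45) − (-0.10)(-0.05)] = 0.3200
  C_31 = (-0.10)(-0.30) − (0.00)(0.75) = 0.0300
  C_32 = −[(0.70)(-0.30) − (0.00)(-0.35)] = 0.2100
  C_33 = (0.70)(0.75) − (-0.10)(-0.35) = 0.4900
det(I−A) = Σ_j (I−A)_1j·C_1j = (0.70)(0.3525) + (-0.10)(0.2425) + (0.00)(0.1950) = 0.2225
adj(I−A) = Cᵀ =
  [ 0.3525   0.0650   0.0300]
  [ 0.2425   0.4550   0.2100]
  [ 0.1950   0.3200   0.4900]
(I − A)⁻¹ = adj(I−A) / det(I−A) ≈
  [   1.5843     0.2921     0.1348]
  [   1.0899     2.0449     0.9438]
  [   0.8764     1.4382     2.2022]
The output multiplier for sector j is the column-j sum of the Leontief inverse (I − A)⁻¹ = adj(I−A) / det(I−A).
Column 2 of adj(I−A): (0.0650, 0.4550, 0.3200); det(I−A) = 0.2225.
m_2 = (0.0650 + 0.4550 + 0.3200) / 0.2225 = 0.84 / 0.2225 ≈ 3.775.

m_2 = 3.775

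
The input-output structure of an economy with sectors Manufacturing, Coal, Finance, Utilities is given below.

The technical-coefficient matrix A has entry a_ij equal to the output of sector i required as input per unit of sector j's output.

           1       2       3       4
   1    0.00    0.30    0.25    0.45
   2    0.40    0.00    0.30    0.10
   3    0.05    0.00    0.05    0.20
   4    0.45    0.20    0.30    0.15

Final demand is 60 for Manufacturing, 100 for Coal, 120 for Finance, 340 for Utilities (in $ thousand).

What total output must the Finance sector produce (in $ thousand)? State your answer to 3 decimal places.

I − A =
  [   1.00    -0.30    -0.25    -0.45]
  [  -0.40     1.00    -0.30    -0.10]
  [  -0.05     0.00     0.95    -0.20]
  [  -0.45    -0.20    -0.30     0.85]
Compute the cofactors C_ij = (−1)^(i+j)·(3×3 minor ij) of I−A; the adjugate is their transpose:
adj(I−A) = Cᵀ =
  [ 0.71650   0.31975   0.45500   0.52400]
  [ 0.38300   0.51525   0.37450   0.35150]
  [ 0.14750   0.08425   0.47600   0.20000]
  [ 0.52150   0.32025   0.49700   0.81900]
det(I−A) = Σ_j (I−A)_1j·C_1j = (1.00)(0.71650) + (-0.30)(0.38300) + (-0.25)(0.14750) + (-0.45)(0.52150) = 0.33005
(I − A)⁻¹ = adj(I−A) / det(I−A) ≈
  [   2.1709     0.9688     1.3786     1.5876]
  [   1.1604     1.5611     1.1347     1.0650]
  [   0.4469     0.2553     1.4422     0.6060]
  [   1.5801     0.9703     1.5058     2.4814]
x = (I − A)⁻¹ d = adj(I−A)·d / det(I−A), with det(I−A) = 0.33005:
  x_1 = (0.71650·60 + 0.31975·100 + 0.45500·120 + 0.52400·340) / 0.33005 = 307.725 / 0.33005 ≈ 932.359
  x_2 = (0.38300·60 + 0.51525·100 + 0.37450·120 + 0.35150·340) / 0.33005 = 238.955 / 0.33005 ≈ 723.996
  x_3 = (0.14750·60 + 0.08425·100 + 0.47600·120 + 0.20000·340) / 0.33005 = 142.395 / 0.33005 ≈ 431.435
  x_4 = (0.52150·60 + 0.32025·100 + 0.49700·120 + 0.81900·340) / 0.33005 = 401.415 / 0.33005 ≈ 1216.225

x_3 = 431.435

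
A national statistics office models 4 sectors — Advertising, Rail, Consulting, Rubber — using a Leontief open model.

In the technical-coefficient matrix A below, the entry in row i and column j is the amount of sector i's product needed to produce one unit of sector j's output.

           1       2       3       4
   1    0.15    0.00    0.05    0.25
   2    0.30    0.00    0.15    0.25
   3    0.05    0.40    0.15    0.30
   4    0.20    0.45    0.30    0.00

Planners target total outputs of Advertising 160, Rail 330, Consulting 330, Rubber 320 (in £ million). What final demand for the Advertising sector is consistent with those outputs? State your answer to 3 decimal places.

d_1 = 39.500

I − A =
  [   0.85     0.00    -0.05    -0.25]
  [  -0.30     1.00    -0.15    -0.25]
  [  -0.05    -0.40     0.85    -0.30]
  [  -0.20    -0.45    -0.30     1.00]
d = (I − A) x:
  d_1 = (+0.85)·160 + (+0.00)·330 + (-0.05)·330 + (-0.25)·320 = 39.500
  d_2 = (-0.30)·160 + (+1.00)·330 + (-0.15)·330 + (-0.25)·320 = 152.500
  d_3 = (-0.05)·160 + (-0.40)·330 + (+0.85)·330 + (-0.30)·320 = 44.500
  d_4 = (-0.20)·160 + (-0.45)·330 + (-0.30)·330 + (+1.00)·320 = 40.500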